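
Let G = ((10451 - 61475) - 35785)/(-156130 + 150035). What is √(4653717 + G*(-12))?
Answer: 3*√19208299996185/6095 ≈ 2157.2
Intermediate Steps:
G = 86809/6095 (G = (-51024 - 35785)/(-6095) = -86809*(-1/6095) = 86809/6095 ≈ 14.243)
√(4653717 + G*(-12)) = √(4653717 + (86809/6095)*(-12)) = √(4653717 - 1041708/6095) = √(28363363407/6095) = 3*√19208299996185/6095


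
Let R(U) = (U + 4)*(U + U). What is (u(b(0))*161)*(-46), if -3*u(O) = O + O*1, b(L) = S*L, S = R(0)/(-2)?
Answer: 0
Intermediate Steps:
R(U) = 2*U*(4 + U) (R(U) = (4 + U)*(2*U) = 2*U*(4 + U))
S = 0 (S = (2*0*(4 + 0))/(-2) = (2*0*4)*(-½) = 0*(-½) = 0)
b(L) = 0 (b(L) = 0*L = 0)
u(O) = -2*O/3 (u(O) = -(O + O*1)/3 = -(O + O)/3 = -2*O/3)
(u(b(0))*161)*(-46) = (-⅔*0*161)*(-46) = (0*161)*(-46) = 0*(-46) = 0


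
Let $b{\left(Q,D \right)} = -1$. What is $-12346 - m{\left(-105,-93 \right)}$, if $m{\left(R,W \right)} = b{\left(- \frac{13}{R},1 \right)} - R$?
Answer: $-12450$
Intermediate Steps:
$m{\left(R,W \right)} = -1 - R$
$-12346 - m{\left(-105,-93 \right)} = -12346 - \left(-1 - -105\right) = -12346 - \left(-1 + 105\right) = -12346 - 104 = -12450$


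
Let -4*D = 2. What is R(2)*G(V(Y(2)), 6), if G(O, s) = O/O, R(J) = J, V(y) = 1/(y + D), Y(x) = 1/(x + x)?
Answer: 2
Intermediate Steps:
Y(x) = 1/(2*x)
D = -½ (D = -¼*2 = -½ ≈ -0.50000)
V(y) = 1/(-½ + y) (V(y) = 1/(y - ½) = 1/(-½ + y))
G(O, s) = 1
R(2)*G(V(Y(2)), 6) = 2*1 = 2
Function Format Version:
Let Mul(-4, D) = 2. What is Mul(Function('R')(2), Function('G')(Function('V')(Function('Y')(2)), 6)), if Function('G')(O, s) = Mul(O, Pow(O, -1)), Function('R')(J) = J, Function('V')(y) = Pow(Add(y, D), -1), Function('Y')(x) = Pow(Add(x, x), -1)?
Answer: 2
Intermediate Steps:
Function('Y')(x) = Mul(Rational(1, 2), Pow(x, -1)) (Function('Y')(x) = Pow(Mul(2, x), -1) = Mul(Rational(1, 2), Pow(x, -1)))
D = Rational(-1, 2) (D = Mul(Rational(-1, 4), 2) = Rational(-1, 2) ≈ -0.50000)
Function('V')(y) = Pow(Add(Rational(-1, 2), y), -1) (Function('V')(y) = Pow(Add(y, Rational(-1, 2)), -1) = Pow(Add(Rational(-1, 2), y), -1))
Function('G')(O, s) = 1
Mul(Function('R')(2), Function('G')(Function('V')(Function('Y')(2)), 6)) = Mul(2, 1) = 2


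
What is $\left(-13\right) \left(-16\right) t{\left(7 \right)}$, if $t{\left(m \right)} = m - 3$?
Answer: $832$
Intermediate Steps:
$t{\left(m \right)} = -3 + m$
$\left(-13\right) \left(-16\right) t{\left(7 \right)} = \left(-13\right) \left(-16\right) \left(-3 + 7\right) = 208 \cdot 4 = 832$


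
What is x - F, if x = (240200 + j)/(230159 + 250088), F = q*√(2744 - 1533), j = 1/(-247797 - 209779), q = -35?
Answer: 109909755199/219749501272 + 35*√1211 ≈ 1218.5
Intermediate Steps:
j = -1/457576 (j = 1/(-457576) = -1/457576 ≈ -2.1854e-6)
F = -35*√1211 (F = -35*√(2744 - 1533) = -35*√1211 ≈ -1218.0)
x = 109909755199/219749501272 (x = (240200 - 1/457576)/(230159 + 250088) = (109909755199/457576)/480247 = (109909755199/457576)*(1/480247) = 109909755199/219749501272 ≈ 0.50016)
x - F = 109909755199/219749501272 - (-35)*√1211 = 109909755199/219749501272 + 35*√1211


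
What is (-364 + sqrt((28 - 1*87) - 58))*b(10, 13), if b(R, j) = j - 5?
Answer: -2912 + 24*I*sqrt(13) ≈ -2912.0 + 86.533*I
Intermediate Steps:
b(R, j) = -5 + j
(-364 + sqrt((28 - 1*87) - 58))*b(10, 13) = (-364 + sqrt((28 - 1*87) - 58))*(-5 + 13) = (-364 + sqrt((28 - 87) - 58))*8 = (-364 + sqrt(-59 - 58))*8 = (-364 + sqrt(-117))*8 = (-364 + 3*I*sqrt(13))*8 = -2912 + 24*I*sqrt(13)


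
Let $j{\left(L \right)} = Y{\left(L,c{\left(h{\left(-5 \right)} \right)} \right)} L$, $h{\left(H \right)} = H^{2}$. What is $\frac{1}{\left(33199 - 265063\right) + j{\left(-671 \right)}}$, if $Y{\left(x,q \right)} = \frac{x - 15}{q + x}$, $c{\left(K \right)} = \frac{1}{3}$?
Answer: $- \frac{1006}{233945643} \approx -4.3001 \cdot 10^{-6}$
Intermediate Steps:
$c{\left(K \right)} = \frac{1}{3}$
$Y{\left(x,q \right)} = \frac{-15 + x}{q + x}$
$j{\left(L \right)} = \frac{L \left(-15 + L\right)}{\frac{1}{3} + L}$ ($j{\left(L \right)} = \frac{-15 + L}{\frac{1}{3} + L} L = \frac{L \left(-15 + L\right)}{\frac{1}{3} + L}$)
$\frac{1}{\left(33199 - 265063\right) + j{\left(-671 \right)}} = \frac{1}{\left(33199 - 265063\right) + 3 \left(-671\right) \frac{1}{1 + 3 \left(-671\right)} \left(-15 - 671\right)} = \frac{1}{\left(33199 - 265063\right) + 3 \left(-671\right) \frac{1}{1 - 2013} \left(-686\right)} = \frac{1}{-231864 + 3 \left(-671\right) \frac{1}{-2012} \left(-686\right)} = \frac{1}{-231864 + 3 \left(-671\right) \left(- \frac{1}{2012}\right) \left(-686\right)} = \frac{1}{-231864 - \frac{690459}{1006}} = \frac{1}{- \frac{233945643}{1006}} = - \frac{1006}{233945643}$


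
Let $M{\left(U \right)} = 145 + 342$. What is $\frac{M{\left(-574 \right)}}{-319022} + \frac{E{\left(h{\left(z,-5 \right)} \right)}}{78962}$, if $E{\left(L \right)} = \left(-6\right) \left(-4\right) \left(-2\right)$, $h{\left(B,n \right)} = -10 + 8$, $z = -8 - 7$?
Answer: $- \frac{26883775}{12595307582} \approx -0.0021344$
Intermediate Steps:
$z = -15$
$h{\left(B,n \right)} = -2$
$E{\left(L \right)} = -48$ ($E{\left(L \right)} = 24 \left(-2\right) = -48$)
$M{\left(U \right)} = 487$
$\frac{M{\left(-574 \right)}}{-319022} + \frac{E{\left(h{\left(z,-5 \right)} \right)}}{78962} = \frac{487}{-319022} - \frac{48}{78962} = 487 \left(- \frac{1}{319022}\right) - \frac{24}{39481} = - \frac{487}{319022} - \frac{24}{39481} = - \frac{26883775}{12595307582}$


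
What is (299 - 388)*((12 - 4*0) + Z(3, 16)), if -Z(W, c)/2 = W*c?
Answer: 7476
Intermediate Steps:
Z(W, c) = -2*W*c
(299 - 388)*((12 - 4*0) + Z(3, 16)) = (299 - 388)*((12 - 4*0) - 2*3*16) = -89*((12 + 0) - 96) = -89*(12 - 96) = -89*(-84) = 7476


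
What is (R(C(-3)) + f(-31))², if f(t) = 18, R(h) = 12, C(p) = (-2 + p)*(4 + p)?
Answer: 900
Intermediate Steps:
(R(C(-3)) + f(-31))² = (12 + 18)² = 30² = 900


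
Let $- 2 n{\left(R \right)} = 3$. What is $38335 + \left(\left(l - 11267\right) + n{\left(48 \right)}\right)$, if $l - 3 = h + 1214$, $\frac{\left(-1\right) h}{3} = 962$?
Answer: $\frac{50795}{2} \approx 25398.0$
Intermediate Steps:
$h = -2886$ ($h = \left(-3\right) 962 = -2886$)
$n{\left(R \right)} = - \frac{3}{2}$ ($n{\left(R \right)} = \left(- \frac{1}{2}\right) 3 = - \frac{3}{2}$)
$l = -1669$ ($l = 3 + \left(-2886 + 1214\right) = 3 - 1672 = -1669$)
$38335 + \left(\left(l - 11267\right) + n{\left(48 \right)}\right) = 38335 - \frac{25875}{2} = \frac{50795}{2}$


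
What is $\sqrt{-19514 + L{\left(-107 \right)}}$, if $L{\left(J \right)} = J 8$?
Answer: $i \sqrt{20370} \approx 142.72 i$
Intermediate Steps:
$L{\left(J \right)} = 8 J$
$\sqrt{-19514 + L{\left(-107 \right)}} = \sqrt{-19514 + 8 \left(-107\right)} = \sqrt{-19514 - 856} = \sqrt{-20370} = i \sqrt{20370}$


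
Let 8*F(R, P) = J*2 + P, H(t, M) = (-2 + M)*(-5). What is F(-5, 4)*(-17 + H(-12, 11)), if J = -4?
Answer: 31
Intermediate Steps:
H(t, M) = 10 - 5*M
F(R, P) = -1 + P/8 (F(R, P) = (-4*2 + P)/8 = (-8 + P)/8 = -1 + P/8)
F(-5, 4)*(-17 + H(-12, 11)) = (-1 + (⅛)*4)*(-17 + (10 - 5*11)) = (-1 + ½)*(-17 + (10 - 55)) = -(-17 - 45)/2 = -½*(-62) = 31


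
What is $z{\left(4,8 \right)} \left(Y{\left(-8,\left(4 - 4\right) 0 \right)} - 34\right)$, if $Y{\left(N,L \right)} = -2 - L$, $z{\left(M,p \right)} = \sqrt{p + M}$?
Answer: $- 72 \sqrt{3} \approx -124.71$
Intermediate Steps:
$z{\left(M,p \right)} = \sqrt{M + p}$
$z{\left(4,8 \right)} \left(Y{\left(-8,\left(4 - 4\right) 0 \right)} - 34\right) = \sqrt{4 + 8} \left(\left(-2 - \left(4 - 4\right) 0\right) - 34\right) = \sqrt{12} \left(\left(-2 - 0 \cdot 0\right) - 34\right) = 2 \sqrt{3} \left(\left(-2 - 0\right) - 34\right) = 2 \sqrt{3} \left(\left(-2 + 0\right) - 34\right) = 2 \sqrt{3} \left(-2 - 34\right) = 2 \sqrt{3} \left(-36\right) = - 72 \sqrt{3}$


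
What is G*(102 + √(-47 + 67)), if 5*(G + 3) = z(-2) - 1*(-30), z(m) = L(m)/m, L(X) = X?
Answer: 1632/5 + 32*√5/5 ≈ 340.71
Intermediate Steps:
z(m) = 1 (z(m) = m/m = 1)
G = 16/5 (G = -3 + (1 - 1*(-30))/5 = -3 + (1 + 30)/5 = -3 + (⅕)*31 = -3 + 31/5 = 16/5 ≈ 3.2000)
G*(102 + √(-47 + 67)) = 16*(102 + √(-47 + 67))/5 = 16*(102 + √20)/5 = 16*(102 + 2*√5)/5 = 1632/5 + 32*√5/5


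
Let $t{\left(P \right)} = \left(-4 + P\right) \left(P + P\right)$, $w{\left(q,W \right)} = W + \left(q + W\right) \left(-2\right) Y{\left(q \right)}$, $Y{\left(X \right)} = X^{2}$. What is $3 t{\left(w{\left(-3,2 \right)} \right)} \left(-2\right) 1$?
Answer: $-3840$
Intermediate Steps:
$w{\left(q,W \right)} = W + q^{2} \left(- 2 W - 2 q\right)$ ($w{\left(q,W \right)} = W + \left(q + W\right) \left(-2\right) q^{2} = W + \left(W + q\right) \left(-2\right) q^{2} = W + \left(- 2 W - 2 q\right) q^{2} = W + q^{2} \left(- 2 W - 2 q\right)$)
$t{\left(P \right)} = 2 P \left(-4 + P\right)$ ($t{\left(P \right)} = \left(-4 + P\right) 2 P = 2 P \left(-4 + P\right)$)
$3 t{\left(w{\left(-3,2 \right)} \right)} \left(-2\right) 1 = 3 \cdot 2 \left(2 - 2 \left(-3\right)^{3} - 4 \left(-3\right)^{2}\right) \left(-4 - \left(-2 - 54 + 36\right)\right) \left(-2\right) 1 = 3 \cdot 2 \left(2 - -54 - 4 \cdot 9\right) \left(-4 - \left(-56 + 36\right)\right) \left(-2\right) 1 = 3 \cdot 2 \left(2 + 54 - 36\right) \left(-4 + \left(2 + 54 - 36\right)\right) \left(-2\right) 1 = 3 \cdot 2 \cdot 20 \left(-4 + 20\right) \left(-2\right) 1 = 3 \cdot 2 \cdot 20 \cdot 16 \left(-2\right) 1 = 3 \cdot 640 \left(-2\right) 1 = 3 \left(\left(-1280\right) 1\right) = 3 \left(-1280\right) = -3840$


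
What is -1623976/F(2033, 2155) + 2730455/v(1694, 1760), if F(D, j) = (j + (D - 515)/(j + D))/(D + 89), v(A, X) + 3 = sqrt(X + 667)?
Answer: -148816445682367/93275466 + 210035*sqrt(2427)/186 ≈ -1.5398e+6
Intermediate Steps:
v(A, X) = -3 + sqrt(667 + X) (v(A, X) = -3 + sqrt(X + 667) = -3 + sqrt(667 + X))
F(D, j) = (j + (-515 + D)/(D + j))/(89 + D)
-1623976/F(2033, 2155) + 2730455/v(1694, 1760) = -1623976*(2033**2 + 89*2033 + 89*2155 + 2033*2155)/(-515 + 2033 + 2155**2 + 2033*2155) + 2730455/(-3 + sqrt(667 + 1760)) = -1623976*(4133089 + 180937 + 191795 + 4381115)/(-515 + 2033 + 4644025 + 4381115) + 2730455/(-3 + sqrt(2427)) = -1623976/(9026658/8886936) + 2730455/(-3 + sqrt(2427)) = -1623976/((1/8886936)*9026658) + 2730455/(-3 + sqrt(2427)) = -1623976/1504443/1481156 + 2730455/(-3 + sqrt(2427)) = -1623976*1481156/1504443 + 2730455/(-3 + sqrt(2427)) = -2405361796256/1504443 + 2730455/(-3 + sqrt(2427))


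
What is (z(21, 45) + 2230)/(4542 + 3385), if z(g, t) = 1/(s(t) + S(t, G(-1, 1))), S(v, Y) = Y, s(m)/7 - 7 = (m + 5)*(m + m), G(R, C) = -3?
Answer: 70347581/250065142 ≈ 0.28132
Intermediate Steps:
s(m) = 49 + 14*m*(5 + m) (s(m) = 49 + 7*((m + 5)*(m + m)) = 49 + 7*((5 + m)*(2*m)) = 49 + 7*(2*m*(5 + m)) = 49 + 14*m*(5 + m))
z(g, t) = 1/(46 + 14*t² + 70*t) (z(g, t) = 1/((49 + 14*t² + 70*t) - 3) = 1/(46 + 14*t² + 70*t))
(z(21, 45) + 2230)/(4542 + 3385) = (1/(2*(23 + 7*45² + 35*45)) + 2230)/(4542 + 3385) = (1/(2*(23 + 7*2025 + 1575)) + 2230)/7927 = (1/(2*(23 + 14175 + 1575)) + 2230)*(1/7927) = ((½)/15773 + 2230)*(1/7927) = ((½)*(1/15773) + 2230)*(1/7927) = (1/31546 + 2230)*(1/7927) = (70347581/31546)*(1/7927) = 70347581/250065142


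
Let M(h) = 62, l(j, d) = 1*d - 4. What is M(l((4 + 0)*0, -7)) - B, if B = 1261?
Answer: -1199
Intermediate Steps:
l(j, d) = -4 + d (l(j, d) = d - 4 = -4 + d)
M(l((4 + 0)*0, -7)) - B = 62 - 1*1261 = 62 - 1261 = -1199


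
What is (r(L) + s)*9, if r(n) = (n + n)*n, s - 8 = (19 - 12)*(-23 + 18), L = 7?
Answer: 639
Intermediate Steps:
s = -27 (s = 8 + (19 - 12)*(-23 + 18) = 8 + 7*(-5) = 8 - 35 = -27)
r(n) = 2*n² (r(n) = (2*n)*n = 2*n²)
(r(L) + s)*9 = (2*7² - 27)*9 = (2*49 - 27)*9 = (98 - 27)*9 = 71*9 = 639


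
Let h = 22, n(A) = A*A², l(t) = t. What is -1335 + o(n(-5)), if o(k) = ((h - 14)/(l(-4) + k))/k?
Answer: -21526867/16125 ≈ -1335.0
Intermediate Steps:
n(A) = A³
o(k) = 8/(k*(-4 + k)) (o(k) = ((22 - 14)/(-4 + k))/k = (8/(-4 + k))/k = 8/(k*(-4 + k)))
-1335 + o(n(-5)) = -1335 + 8/(((-5)³)*(-4 + (-5)³)) = -1335 + 8/(-125*(-4 - 125)) = -1335 + 8*(-1/125)/(-129) = -1335 + 8*(-1/125)*(-1/129) = -1335 + 8/16125 = -21526867/16125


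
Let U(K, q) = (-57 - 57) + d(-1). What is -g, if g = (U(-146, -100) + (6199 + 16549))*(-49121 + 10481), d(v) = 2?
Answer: 874655040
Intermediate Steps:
U(K, q) = -112 (U(K, q) = (-57 - 57) + 2 = -114 + 2 = -112)
g = -874655040 (g = (-112 + (6199 + 16549))*(-49121 + 10481) = (-112 + 22748)*(-38640) = 22636*(-38640) = -874655040)
-g = -1*(-874655040) = 874655040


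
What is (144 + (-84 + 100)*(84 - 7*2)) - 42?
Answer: 1222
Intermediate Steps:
(144 + (-84 + 100)*(84 - 7*2)) - 42 = (144 + 16*(84 - 14)) - 42 = (144 + 16*70) - 42 = (144 + 1120) - 42 = 1264 - 42 = 1222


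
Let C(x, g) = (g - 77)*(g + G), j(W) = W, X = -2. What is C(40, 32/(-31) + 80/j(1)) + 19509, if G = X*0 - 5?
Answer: 18888022/961 ≈ 19655.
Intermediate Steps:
G = -5 (G = -2*0 - 5 = 0 - 5 = -5)
C(x, g) = (-77 + g)*(-5 + g) (C(x, g) = (g - 77)*(g - 5) = (-77 + g)*(-5 + g))
C(40, 32/(-31) + 80/j(1)) + 19509 = (385 + (32/(-31) + 80/1)**2 - 82*(32/(-31) + 80/1)) + 19509 = (385 + (32*(-1/31) + 80*1)**2 - 82*(32*(-1/31) + 80*1)) + 19509 = (385 + (-32/31 + 80)**2 - 82*(-32/31 + 80)) + 19509 = (385 + (2448/31)**2 - 82*2448/31) + 19509 = (385 + 5992704/961 - 200736/31) + 19509 = 139873/961 + 19509 = 18888022/961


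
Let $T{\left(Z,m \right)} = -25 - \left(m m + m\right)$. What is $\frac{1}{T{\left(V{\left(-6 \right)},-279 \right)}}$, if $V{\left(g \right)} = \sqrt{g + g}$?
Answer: $- \frac{1}{77587} \approx -1.2889 \cdot 10^{-5}$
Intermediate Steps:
$V{\left(g \right)} = \sqrt{2} \sqrt{g}$ ($V{\left(g \right)} = \sqrt{2 g} = \sqrt{2} \sqrt{g}$)
$T{\left(Z,m \right)} = -25 - m - m^{2}$ ($T{\left(Z,m \right)} = -25 - \left(m^{2} + m\right) = -25 - \left(m + m^{2}\right) = -25 - m - m^{2}$)
$\frac{1}{T{\left(V{\left(-6 \right)},-279 \right)}} = \frac{1}{-25 - -279 - \left(-279\right)^{2}} = \frac{1}{-25 + 279 - 77841} = \frac{1}{-77587} = - \frac{1}{77587}$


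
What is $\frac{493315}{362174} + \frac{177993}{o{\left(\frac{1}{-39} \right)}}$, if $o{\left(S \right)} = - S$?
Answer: $\frac{2514113527813}{362174} \approx 6.9417 \cdot 10^{6}$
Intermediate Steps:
$\frac{493315}{362174} + \frac{177993}{o{\left(\frac{1}{-39} \right)}} = \frac{493315}{362174} + \frac{177993}{\left(-1\right) \frac{1}{-39}} = 493315 \cdot \frac{1}{362174} + \frac{177993}{\left(-1\right) \left(- \frac{1}{39}\right)} = \frac{493315}{362174} + 177993 \frac{1}{\frac{1}{39}} = \frac{493315}{362174} + 177993 \cdot 39 = \frac{493315}{362174} + 6941727 = \frac{2514113527813}{362174}$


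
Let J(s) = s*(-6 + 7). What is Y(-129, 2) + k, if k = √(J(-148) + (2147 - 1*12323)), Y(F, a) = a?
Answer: 2 + 2*I*√2581 ≈ 2.0 + 101.61*I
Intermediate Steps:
J(s) = s (J(s) = s*1 = s)
k = 2*I*√2581 (k = √(-148 + (2147 - 1*12323)) = √(-148 + (2147 - 12323)) = √(-148 - 10176) = √(-10324) = 2*I*√2581 ≈ 101.61*I)
Y(-129, 2) + k = 2 + 2*I*√2581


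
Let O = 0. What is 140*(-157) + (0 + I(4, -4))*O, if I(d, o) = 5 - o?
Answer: -21980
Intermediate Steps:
140*(-157) + (0 + I(4, -4))*O = 140*(-157) + (0 + (5 - 1*(-4)))*0 = -21980 + (0 + (5 + 4))*0 = -21980 + (0 + 9)*0 = -21980 + 9*0 = -21980 + 0 = -21980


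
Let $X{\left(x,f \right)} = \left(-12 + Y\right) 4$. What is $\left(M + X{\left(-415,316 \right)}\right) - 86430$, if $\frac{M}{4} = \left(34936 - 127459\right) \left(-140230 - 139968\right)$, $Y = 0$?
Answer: $103698951738$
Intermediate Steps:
$M = 103699038216$ ($M = 4 \left(34936 - 127459\right) \left(-140230 - 139968\right) = 4 \left(\left(-92523\right) \left(-280198\right)\right) = 4 \cdot 25924759554 = 103699038216$)
$X{\left(x,f \right)} = -48$ ($X{\left(x,f \right)} = \left(-12 + 0\right) 4 = \left(-12\right) 4 = -48$)
$\left(M + X{\left(-415,316 \right)}\right) - 86430 = \left(103699038216 - 48\right) - 86430 = 103699038168 - 86430 = 103698951738$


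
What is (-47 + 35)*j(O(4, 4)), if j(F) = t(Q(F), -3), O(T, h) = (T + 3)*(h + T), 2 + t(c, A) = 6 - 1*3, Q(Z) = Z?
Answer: -12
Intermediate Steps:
t(c, A) = 1 (t(c, A) = -2 + (6 - 1*3) = -2 + (6 - 3) = -2 + 3 = 1)
O(T, h) = (3 + T)*(T + h)
j(F) = 1
(-47 + 35)*j(O(4, 4)) = (-47 + 35)*1 = -12*1 = -12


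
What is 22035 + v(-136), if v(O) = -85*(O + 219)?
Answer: 14980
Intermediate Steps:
v(O) = -18615 - 85*O (v(O) = -85*(219 + O) = -18615 - 85*O)
22035 + v(-136) = 22035 + (-18615 - 85*(-136)) = 22035 + (-18615 + 11560) = 22035 - 7055 = 14980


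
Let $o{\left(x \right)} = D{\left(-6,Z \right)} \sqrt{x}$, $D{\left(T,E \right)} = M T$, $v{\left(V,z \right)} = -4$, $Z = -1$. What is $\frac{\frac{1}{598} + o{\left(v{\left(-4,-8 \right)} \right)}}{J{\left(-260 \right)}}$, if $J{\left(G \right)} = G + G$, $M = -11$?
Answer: $- \frac{1}{310960} - \frac{33 i}{130} \approx -3.2158 \cdot 10^{-6} - 0.25385 i$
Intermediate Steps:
$D{\left(T,E \right)} = - 11 T$
$J{\left(G \right)} = 2 G$
$o{\left(x \right)} = 66 \sqrt{x}$ ($o{\left(x \right)} = \left(-11\right) \left(-6\right) \sqrt{x} = 66 \sqrt{x}$)
$\frac{\frac{1}{598} + o{\left(v{\left(-4,-8 \right)} \right)}}{J{\left(-260 \right)}} = \frac{\frac{1}{598} + 66 \sqrt{-4}}{2 \left(-260\right)} = \frac{\frac{1}{598} + 66 \cdot 2 i}{-520} = \left(\frac{1}{598} + 132 i\right) \left(- \frac{1}{520}\right) = - \frac{1}{310960} - \frac{33 i}{130}$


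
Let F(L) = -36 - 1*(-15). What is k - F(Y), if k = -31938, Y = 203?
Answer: -31917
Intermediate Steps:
F(L) = -21 (F(L) = -36 + 15 = -21)
k - F(Y) = -31938 - 1*(-21) = -31938 + 21 = -31917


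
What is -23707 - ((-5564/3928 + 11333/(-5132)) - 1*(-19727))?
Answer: -109436380599/2519812 ≈ -43430.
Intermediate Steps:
-23707 - ((-5564/3928 + 11333/(-5132)) - 1*(-19727)) = -23707 - ((-5564*1/3928 + 11333*(-1/5132)) + 19727) = -23707 - ((-1391/982 - 11333/5132) + 19727) = -23707 - (-9133809/2519812 + 19727) = -23707 - 1*49699197515/2519812 = -23707 - 49699197515/2519812 = -109436380599/2519812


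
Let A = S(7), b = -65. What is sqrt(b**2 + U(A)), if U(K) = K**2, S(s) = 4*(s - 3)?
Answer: sqrt(4481) ≈ 66.940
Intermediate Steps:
S(s) = -12 + 4*s (S(s) = 4*(-3 + s) = -12 + 4*s)
A = 16 (A = -12 + 4*7 = -12 + 28 = 16)
sqrt(b**2 + U(A)) = sqrt((-65)**2 + 16**2) = sqrt(4225 + 256) = sqrt(4481)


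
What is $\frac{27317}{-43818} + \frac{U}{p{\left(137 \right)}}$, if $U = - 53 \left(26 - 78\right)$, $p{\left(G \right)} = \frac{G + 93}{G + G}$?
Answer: $\frac{16541308441}{5039070} \approx 3282.6$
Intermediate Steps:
$p{\left(G \right)} = \frac{93 + G}{2 G}$
$U = 2756$ ($U = \left(-53\right) \left(-52\right) = 2756$)
$\frac{27317}{-43818} + \frac{U}{p{\left(137 \right)}} = \frac{27317}{-43818} + \frac{2756}{\frac{1}{2} \cdot \frac{1}{137} \left(93 + 137\right)} = 27317 \left(- \frac{1}{43818}\right) + \frac{2756}{\frac{1}{2} \cdot \frac{1}{137} \cdot 230} = - \frac{27317}{43818} + \frac{2756}{\frac{115}{137}} = - \frac{27317}{43818} + 2756 \cdot \frac{137}{115} = - \frac{27317}{43818} + \frac{377572}{115} = \frac{16541308441}{5039070}$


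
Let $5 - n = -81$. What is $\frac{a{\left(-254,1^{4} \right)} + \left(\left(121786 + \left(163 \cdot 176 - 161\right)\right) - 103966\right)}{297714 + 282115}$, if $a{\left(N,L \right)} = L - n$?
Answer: $\frac{46262}{579829} \approx 0.079786$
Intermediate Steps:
$n = 86$ ($n = 5 - -81 = 5 + 81 = 86$)
$a{\left(N,L \right)} = -86 + L$ ($a{\left(N,L \right)} = L - 86 = -86 + L$)
$\frac{a{\left(-254,1^{4} \right)} + \left(\left(121786 + \left(163 \cdot 176 - 161\right)\right) - 103966\right)}{297714 + 282115} = \frac{\left(-86 + 1^{4}\right) + \left(\left(121786 + \left(163 \cdot 176 - 161\right)\right) - 103966\right)}{297714 + 282115} = \frac{\left(-86 + 1\right) + \left(\left(121786 + \left(28688 - 161\right)\right) - 103966\right)}{579829} = \left(-85 + \left(\left(121786 + 28527\right) - 103966\right)\right) \frac{1}{579829} = \left(-85 + \left(150313 - 103966\right)\right) \frac{1}{579829} = \left(-85 + 46347\right) \frac{1}{579829} = 46262 \cdot \frac{1}{579829} = \frac{46262}{579829}$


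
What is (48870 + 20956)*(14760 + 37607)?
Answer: 3656578142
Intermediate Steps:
(48870 + 20956)*(14760 + 37607) = 69826*52367 = 3656578142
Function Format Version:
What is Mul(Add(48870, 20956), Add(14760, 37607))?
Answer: 3656578142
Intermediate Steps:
Mul(Add(48870, 20956), Add(14760, 37607)) = Mul(69826, 52367) = 3656578142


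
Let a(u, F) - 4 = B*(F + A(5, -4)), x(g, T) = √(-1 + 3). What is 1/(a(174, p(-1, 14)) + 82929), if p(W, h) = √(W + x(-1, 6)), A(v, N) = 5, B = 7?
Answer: 1/(82968 + 7*√(-1 + √2)) ≈ 1.2052e-5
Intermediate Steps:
x(g, T) = √2
p(W, h) = √(W + √2)
a(u, F) = 39 + 7*F (a(u, F) = 4 + 7*(F + 5) = 4 + 7*(5 + F) = 4 + (35 + 7*F) = 39 + 7*F)
1/(a(174, p(-1, 14)) + 82929) = 1/((39 + 7*√(-1 + √2)) + 82929) = 1/(82968 + 7*√(-1 + √2))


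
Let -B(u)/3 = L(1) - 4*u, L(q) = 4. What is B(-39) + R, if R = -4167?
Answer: -4647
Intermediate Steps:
B(u) = -12 + 12*u (B(u) = -3*(4 - 4*u) = -12 + 12*u)
B(-39) + R = (-12 + 12*(-39)) - 4167 = (-12 - 468) - 4167 = -480 - 4167 = -4647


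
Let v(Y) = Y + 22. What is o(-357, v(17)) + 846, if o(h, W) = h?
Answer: 489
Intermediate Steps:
v(Y) = 22 + Y
o(-357, v(17)) + 846 = -357 + 846 = 489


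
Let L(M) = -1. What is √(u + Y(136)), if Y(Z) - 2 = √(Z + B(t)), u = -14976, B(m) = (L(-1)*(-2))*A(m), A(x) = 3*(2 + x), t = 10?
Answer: √(-14974 + 4*√13) ≈ 122.31*I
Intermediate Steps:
A(x) = 6 + 3*x
B(m) = 12 + 6*m (B(m) = (-1*(-2))*(6 + 3*m) = 2*(6 + 3*m) = 12 + 6*m)
Y(Z) = 2 + √(72 + Z) (Y(Z) = 2 + √(Z + (12 + 6*10)) = 2 + √(Z + (12 + 60)) = 2 + √(Z + 72) = 2 + √(72 + Z))
√(u + Y(136)) = √(-14976 + (2 + √(72 + 136))) = √(-14976 + (2 + √208)) = √(-14976 + (2 + 4*√13)) = √(-14974 + 4*√13)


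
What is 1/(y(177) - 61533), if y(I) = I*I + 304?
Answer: -1/29900 ≈ -3.3445e-5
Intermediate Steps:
y(I) = 304 + I² (y(I) = I² + 304 = 304 + I²)
1/(y(177) - 61533) = 1/((304 + 177²) - 61533) = 1/((304 + 31329) - 61533) = 1/(31633 - 61533) = 1/(-29900) = -1/29900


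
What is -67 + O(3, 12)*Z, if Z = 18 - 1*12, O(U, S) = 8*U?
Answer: 77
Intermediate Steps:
Z = 6 (Z = 18 - 12 = 6)
-67 + O(3, 12)*Z = -67 + (8*3)*6 = -67 + 24*6 = -67 + 144 = 77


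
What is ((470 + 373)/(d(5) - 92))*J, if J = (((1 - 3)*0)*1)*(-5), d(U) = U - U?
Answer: 0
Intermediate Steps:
d(U) = 0
J = 0 (J = (-2*0*1)*(-5) = (0*1)*(-5) = 0*(-5) = 0)
((470 + 373)/(d(5) - 92))*J = ((470 + 373)/(0 - 92))*0 = (843/(-92))*0 = (843*(-1/92))*0 = -843/92*0 = 0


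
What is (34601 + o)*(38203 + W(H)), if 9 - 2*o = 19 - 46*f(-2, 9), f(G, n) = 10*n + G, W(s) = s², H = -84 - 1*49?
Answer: 2046765040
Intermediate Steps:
H = -133 (H = -84 - 49 = -133)
f(G, n) = G + 10*n
o = 2019 (o = 9/2 - (19 - 46*(-2 + 10*9))/2 = 9/2 - (19 - 46*(-2 + 90))/2 = 9/2 - (19 - 46*88)/2 = 9/2 - (19 - 4048)/2 = 9/2 - ½*(-4029) = 9/2 + 4029/2 = 2019)
(34601 + o)*(38203 + W(H)) = (34601 + 2019)*(38203 + (-133)²) = 36620*(38203 + 17689) = 36620*55892 = 2046765040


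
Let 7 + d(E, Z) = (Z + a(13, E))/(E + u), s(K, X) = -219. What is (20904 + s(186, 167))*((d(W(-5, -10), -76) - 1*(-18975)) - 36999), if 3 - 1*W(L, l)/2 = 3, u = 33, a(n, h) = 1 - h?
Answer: -4103200710/11 ≈ -3.7302e+8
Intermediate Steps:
W(L, l) = 0 (W(L, l) = 6 - 2*3 = 6 - 6 = 0)
d(E, Z) = -7 + (1 + Z - E)/(33 + E) (d(E, Z) = -7 + (Z + (1 - E))/(E + 33) = -7 + (1 + Z - E)/(33 + E))
(20904 + s(186, 167))*((d(W(-5, -10), -76) - 1*(-18975)) - 36999) = (20904 - 219)*(((-230 - 76 - 8*0)/(33 + 0) - 1*(-18975)) - 36999) = 20685*(((-230 - 76 + 0)/33 + 18975) - 36999) = 20685*(((1/33)*(-306) + 18975) - 36999) = 20685*((-102/11 + 18975) - 36999) = 20685*(208623/11 - 36999) = 20685*(-198366/11) = -4103200710/11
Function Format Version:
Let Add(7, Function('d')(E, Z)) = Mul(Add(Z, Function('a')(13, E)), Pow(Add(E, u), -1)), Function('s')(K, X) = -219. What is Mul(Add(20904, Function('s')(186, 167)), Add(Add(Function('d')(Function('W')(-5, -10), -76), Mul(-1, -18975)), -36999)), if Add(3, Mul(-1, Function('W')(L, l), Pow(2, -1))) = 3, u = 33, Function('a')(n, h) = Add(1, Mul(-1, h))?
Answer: Rational(-4103200710, 11) ≈ -3.7302e+8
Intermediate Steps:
Function('W')(L, l) = 0 (Function('W')(L, l) = Add(6, Mul(-2, 3)) = Add(6, -6) = 0)
Function('d')(E, Z) = Add(-7, Mul(Pow(Add(33, E), -1), Add(1, Z, Mul(-1, E)))) (Function('d')(E, Z) = Add(-7, Mul(Add(Z, Add(1, Mul(-1, E))), Pow(Add(E, 33), -1))) = Add(-7, Mul(Add(1, Z, Mul(-1, E)), Pow(Add(33, E), -1))) = Add(-7, Mul(Pow(Add(33, E), -1), Add(1, Z, Mul(-1, E)))))
Mul(Add(20904, Function('s')(186, 167)), Add(Add(Function('d')(Function('W')(-5, -10), -76), Mul(-1, -18975)), -36999)) = Mul(Add(20904, -219), Add(Add(Mul(Pow(Add(33, 0), -1), Add(-230, -76, Mul(-8, 0))), Mul(-1, -18975)), -36999)) = Mul(20685, Add(Add(Mul(Pow(33, -1), Add(-230, -76, 0)), 18975), -36999)) = Mul(20685, Add(Add(Mul(Rational(1, 33), -306), 18975), -36999)) = Mul(20685, Add(Add(Rational(-102, 11), 18975), -36999)) = Mul(20685, Add(Rational(208623, 11), -36999)) = Mul(20685, Rational(-198366, 11)) = Rational(-4103200710, 11)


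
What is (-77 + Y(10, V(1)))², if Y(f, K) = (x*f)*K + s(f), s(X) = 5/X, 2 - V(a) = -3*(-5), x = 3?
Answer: 870489/4 ≈ 2.1762e+5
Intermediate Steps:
V(a) = -13 (V(a) = 2 - (-3)*(-5) = 2 - 1*15 = 2 - 15 = -13)
Y(f, K) = 5/f + 3*K*f (Y(f, K) = (3*f)*K + 5/f = 3*K*f + 5/f = 5/f + 3*K*f)
(-77 + Y(10, V(1)))² = (-77 + (5/10 + 3*(-13)*10))² = (-77 + (5*(⅒) - 390))² = (-77 + (½ - 390))² = (-77 - 779/2)² = (-933/2)² = 870489/4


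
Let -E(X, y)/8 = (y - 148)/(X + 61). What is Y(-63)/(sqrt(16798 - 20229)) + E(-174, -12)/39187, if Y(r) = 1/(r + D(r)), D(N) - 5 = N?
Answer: -1280/4428131 + I*sqrt(3431)/415151 ≈ -0.00028906 + 0.00014109*I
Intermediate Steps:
D(N) = 5 + N
E(X, y) = -8*(-148 + y)/(61 + X) (E(X, y) = -8*(y - 148)/(X + 61) = -8*(-148 + y)/(61 + X))
Y(r) = 1/(5 + 2*r) (Y(r) = 1/(r + (5 + r)) = 1/(5 + 2*r))
Y(-63)/(sqrt(16798 - 20229)) + E(-174, -12)/39187 = 1/((5 + 2*(-63))*(sqrt(16798 - 20229))) + (8*(148 - 1*(-12))/(61 - 174))/39187 = 1/((5 - 126)*(sqrt(-3431))) + (8*(148 + 12)/(-113))*(1/39187) = 1/((-121)*((I*sqrt(3431)))) + (8*(-1/113)*160)*(1/39187) = -(-1)*I*sqrt(3431)/415151 - 1280/113*1/39187 = I*sqrt(3431)/415151 - 1280/4428131 = -1280/4428131 + I*sqrt(3431)/415151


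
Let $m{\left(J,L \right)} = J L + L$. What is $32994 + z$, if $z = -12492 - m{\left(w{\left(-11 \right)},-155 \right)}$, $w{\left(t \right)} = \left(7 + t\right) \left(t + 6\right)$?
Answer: $23757$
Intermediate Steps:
$w{\left(t \right)} = \left(6 + t\right) \left(7 + t\right)$ ($w{\left(t \right)} = \left(7 + t\right) \left(6 + t\right) = \left(6 + t\right) \left(7 + t\right)$)
$m{\left(J,L \right)} = L + J L$
$z = -9237$ ($z = -12492 - - 155 \left(1 + \left(42 + \left(-11\right)^{2} + 13 \left(-11\right)\right)\right) = -12492 - - 155 \left(1 + \left(42 + 121 - 143\right)\right) = -12492 - - 155 \left(1 + 20\right) = -12492 - \left(-155\right) 21 = -12492 - -3255 = -12492 + 3255 = -9237$)
$32994 + z = 32994 - 9237 = 23757$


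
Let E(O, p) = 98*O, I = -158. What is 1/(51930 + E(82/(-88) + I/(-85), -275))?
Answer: 1870/97278983 ≈ 1.9223e-5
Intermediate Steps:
1/(51930 + E(82/(-88) + I/(-85), -275)) = 1/(51930 + 98*(82/(-88) - 158/(-85))) = 1/(51930 + 98*(82*(-1/88) - 158*(-1/85))) = 1/(51930 + 98*(-41/44 + 158/85)) = 1/(51930 + 98*(3467/3740)) = 1/(51930 + 169883/1870) = 1/(97278983/1870) = 1870/97278983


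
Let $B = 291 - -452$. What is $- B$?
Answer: $-743$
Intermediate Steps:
$B = 743$ ($B = 291 + 452 = 743$)
$- B = \left(-1\right) 743 = -743$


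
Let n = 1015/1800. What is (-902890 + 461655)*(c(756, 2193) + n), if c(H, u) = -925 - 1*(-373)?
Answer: 17518529699/72 ≈ 2.4331e+8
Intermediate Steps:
c(H, u) = -552 (c(H, u) = -925 + 373 = -552)
n = 203/360 (n = 1015*(1/1800) = 203/360 ≈ 0.56389)
(-902890 + 461655)*(c(756, 2193) + n) = (-902890 + 461655)*(-552 + 203/360) = -441235*(-198517/360) = 17518529699/72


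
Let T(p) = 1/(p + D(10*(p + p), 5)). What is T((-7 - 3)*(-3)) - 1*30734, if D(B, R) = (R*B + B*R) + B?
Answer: -203766419/6630 ≈ -30734.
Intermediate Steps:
D(B, R) = B + 2*B*R (D(B, R) = (B*R + B*R) + B = 2*B*R + B = B + 2*B*R)
T(p) = 1/(221*p) (T(p) = 1/(p + (10*(p + p))*(1 + 2*5)) = 1/(p + (10*(2*p))*(1 + 10)) = 1/(p + (20*p)*11) = 1/(p + 220*p) = 1/(221*p))
T((-7 - 3)*(-3)) - 1*30734 = 1/(221*(((-7 - 3)*(-3)))) - 1*30734 = 1/(221*((-10*(-3)))) - 30734 = (1/221)/30 - 30734 = (1/221)*(1/30) - 30734 = 1/6630 - 30734 = -203766419/6630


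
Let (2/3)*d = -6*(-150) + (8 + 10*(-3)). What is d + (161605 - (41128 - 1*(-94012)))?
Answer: 27782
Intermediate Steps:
d = 1317 (d = 3*(-6*(-150) + (8 + 10*(-3)))/2 = 3*(900 + (8 - 30))/2 = 3*(900 - 22)/2 = (3/2)*878 = 1317)
d + (161605 - (41128 - 1*(-94012))) = 1317 + (161605 - (41128 - 1*(-94012))) = 1317 + (161605 - (41128 + 94012)) = 1317 + (161605 - 1*135140) = 1317 + (161605 - 135140) = 1317 + 26465 = 27782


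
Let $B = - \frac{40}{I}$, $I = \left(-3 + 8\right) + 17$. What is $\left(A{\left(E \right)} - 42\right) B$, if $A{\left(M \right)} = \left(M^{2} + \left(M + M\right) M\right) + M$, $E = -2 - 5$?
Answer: $- \frac{1960}{11} \approx -178.18$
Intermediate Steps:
$I = 22$ ($I = 5 + 17 = 22$)
$B = - \frac{20}{11}$ ($B = - \frac{40}{22} = \left(-40\right) \frac{1}{22} = - \frac{20}{11} \approx -1.8182$)
$E = -7$
$A{\left(M \right)} = M + 3 M^{2}$ ($A{\left(M \right)} = \left(M^{2} + 2 M M\right) + M = \left(M^{2} + 2 M^{2}\right) + M = 3 M^{2} + M = M + 3 M^{2}$)
$\left(A{\left(E \right)} - 42\right) B = \left(- 7 \left(1 + 3 \left(-7\right)\right) - 42\right) \left(- \frac{20}{11}\right) = \left(- 7 \left(1 - 21\right) - 42\right) \left(- \frac{20}{11}\right) = \left(\left(-7\right) \left(-20\right) - 42\right) \left(- \frac{20}{11}\right) = \left(140 - 42\right) \left(- \frac{20}{11}\right) = 98 \left(- \frac{20}{11}\right) = - \frac{1960}{11}$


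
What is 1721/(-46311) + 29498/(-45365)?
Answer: -33585001/48858105 ≈ -0.68740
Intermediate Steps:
1721/(-46311) + 29498/(-45365) = 1721*(-1/46311) + 29498*(-1/45365) = -1721/46311 - 686/1055 = -33585001/48858105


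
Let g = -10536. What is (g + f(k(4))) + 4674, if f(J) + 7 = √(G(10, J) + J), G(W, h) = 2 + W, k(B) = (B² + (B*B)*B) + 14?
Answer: -5869 + √106 ≈ -5858.7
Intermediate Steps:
k(B) = 14 + B² + B³ (k(B) = (B² + B²*B) + 14 = (B² + B³) + 14 = 14 + B² + B³)
f(J) = -7 + √(12 + J) (f(J) = -7 + √((2 + 10) + J) = -7 + √(12 + J))
(g + f(k(4))) + 4674 = (-10536 + (-7 + √(12 + (14 + 4² + 4³)))) + 4674 = (-10536 + (-7 + √(12 + (14 + 16 + 64)))) + 4674 = (-10536 + (-7 + √(12 + 94))) + 4674 = (-10536 + (-7 + √106)) + 4674 = (-10543 + √106) + 4674 = -5869 + √106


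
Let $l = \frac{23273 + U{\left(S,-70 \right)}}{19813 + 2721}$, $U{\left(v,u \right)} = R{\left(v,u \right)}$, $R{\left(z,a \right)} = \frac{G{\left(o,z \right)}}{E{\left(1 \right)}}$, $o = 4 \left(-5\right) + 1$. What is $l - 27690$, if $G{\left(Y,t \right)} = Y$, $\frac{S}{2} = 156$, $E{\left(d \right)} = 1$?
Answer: $- \frac{311971603}{11267} \approx -27689.0$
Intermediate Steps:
$S = 312$ ($S = 2 \cdot 156 = 312$)
$o = -19$ ($o = -20 + 1 = -19$)
$R{\left(z,a \right)} = -19$ ($R{\left(z,a \right)} = - \frac{19}{1} = \left(-19\right) 1 = -19$)
$U{\left(v,u \right)} = -19$
$l = \frac{11627}{11267}$ ($l = \frac{23273 - 19}{19813 + 2721} = \frac{23254}{22534} = 23254 \cdot \frac{1}{22534} = \frac{11627}{11267} \approx 1.032$)
$l - 27690 = \frac{11627}{11267} - 27690 = - \frac{311971603}{11267}$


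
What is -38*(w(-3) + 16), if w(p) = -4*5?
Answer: 152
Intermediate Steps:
w(p) = -20
-38*(w(-3) + 16) = -38*(-20 + 16) = -38*(-4) = 152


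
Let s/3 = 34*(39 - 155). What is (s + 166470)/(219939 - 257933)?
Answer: -639/157 ≈ -4.0701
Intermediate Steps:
s = -11832 (s = 3*(34*(39 - 155)) = 3*(34*(-116)) = 3*(-3944) = -11832)
(s + 166470)/(219939 - 257933) = (-11832 + 166470)/(219939 - 257933) = 154638/(-37994) = 154638*(-1/37994) = -639/157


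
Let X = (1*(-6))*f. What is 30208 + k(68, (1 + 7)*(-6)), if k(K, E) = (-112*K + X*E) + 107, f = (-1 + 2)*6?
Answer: 24427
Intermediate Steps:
f = 6 (f = 1*6 = 6)
X = -36 (X = (1*(-6))*6 = -6*6 = -36)
k(K, E) = 107 - 112*K - 36*E (k(K, E) = (-112*K - 36*E) + 107 = 107 - 112*K - 36*E)
30208 + k(68, (1 + 7)*(-6)) = 30208 + (107 - 112*68 - 36*(1 + 7)*(-6)) = 30208 + (107 - 7616 - 288*(-6)) = 30208 + (107 - 7616 - 36*(-48)) = 30208 + (107 - 7616 + 1728) = 30208 - 5781 = 24427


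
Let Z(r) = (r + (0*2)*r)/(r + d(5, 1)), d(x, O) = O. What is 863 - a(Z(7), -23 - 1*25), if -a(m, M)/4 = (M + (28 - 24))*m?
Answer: 709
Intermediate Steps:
Z(r) = r/(1 + r) (Z(r) = (r + (0*2)*r)/(r + 1) = (r + 0*r)/(1 + r) = (r + 0)/(1 + r) = r/(1 + r))
a(m, M) = -4*m*(4 + M) (a(m, M) = -4*(M + (28 - 24))*m = -4*(M + 4)*m = -4*(4 + M)*m = -4*m*(4 + M))
863 - a(Z(7), -23 - 1*25) = 863 - (-4)*7/(1 + 7)*(4 + (-23 - 1*25)) = 863 - (-4)*7/8*(4 + (-23 - 25)) = 863 - (-4)*7*(⅛)*(4 - 48) = 863 - (-4)*7*(-44)/8 = 863 - 1*154 = 863 - 154 = 709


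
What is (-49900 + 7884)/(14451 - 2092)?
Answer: -42016/12359 ≈ -3.3996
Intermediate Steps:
(-49900 + 7884)/(14451 - 2092) = -42016/12359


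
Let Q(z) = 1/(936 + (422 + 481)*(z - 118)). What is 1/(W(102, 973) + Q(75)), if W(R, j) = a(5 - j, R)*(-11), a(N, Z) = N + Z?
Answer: 37893/360968717 ≈ 0.00010498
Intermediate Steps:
W(R, j) = -55 - 11*R + 11*j (W(R, j) = ((5 - j) + R)*(-11) = (5 + R - j)*(-11) = -55 - 11*R + 11*j)
Q(z) = 1/(-105618 + 903*z) (Q(z) = 1/(936 + 903*(-118 + z)) = 1/(936 + (-106554 + 903*z)) = 1/(-105618 + 903*z))
1/(W(102, 973) + Q(75)) = 1/((-55 - 11*102 + 11*973) + 1/(3*(-35206 + 301*75))) = 1/((-55 - 1122 + 10703) + 1/(3*(-35206 + 22575))) = 1/(9526 + (⅓)/(-12631)) = 1/(9526 + (⅓)*(-1/12631)) = 1/(9526 - 1/37893) = 1/(360968717/37893) = 37893/360968717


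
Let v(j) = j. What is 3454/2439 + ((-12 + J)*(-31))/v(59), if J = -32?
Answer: 3530582/143901 ≈ 24.535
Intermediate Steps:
3454/2439 + ((-12 + J)*(-31))/v(59) = 3454/2439 + ((-12 - 32)*(-31))/59 = 3454*(1/2439) - 44*(-31)*(1/59) = 3454/2439 + 1364*(1/59) = 3454/2439 + 1364/59 = 3530582/143901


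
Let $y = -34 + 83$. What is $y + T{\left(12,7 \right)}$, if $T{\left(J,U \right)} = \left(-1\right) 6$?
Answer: $43$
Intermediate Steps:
$T{\left(J,U \right)} = -6$
$y = 49$
$y + T{\left(12,7 \right)} = 49 - 6 = 43$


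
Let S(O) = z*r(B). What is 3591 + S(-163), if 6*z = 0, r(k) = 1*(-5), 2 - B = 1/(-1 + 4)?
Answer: 3591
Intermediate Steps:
B = 5/3 (B = 2 - 1/(-1 + 4) = 2 - 1/3 = 5/3 ≈ 1.6667)
r(k) = -5
z = 0 (z = (1/6)*0 = 0)
S(O) = 0 (S(O) = 0*(-5) = 0)
3591 + S(-163) = 3591 + 0 = 3591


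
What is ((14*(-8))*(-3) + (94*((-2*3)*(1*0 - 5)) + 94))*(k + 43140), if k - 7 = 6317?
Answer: 160758000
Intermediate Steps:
k = 6324 (k = 7 + 6317 = 6324)
((14*(-8))*(-3) + (94*((-2*3)*(1*0 - 5)) + 94))*(k + 43140) = ((14*(-8))*(-3) + (94*((-2*3)*(1*0 - 5)) + 94))*(6324 + 43140) = (-112*(-3) + (94*(-6*(0 - 5)) + 94))*49464 = (336 + (94*(-6*(-5)) + 94))*49464 = (336 + (94*30 + 94))*49464 = (336 + (2820 + 94))*49464 = (336 + 2914)*49464 = 3250*49464 = 160758000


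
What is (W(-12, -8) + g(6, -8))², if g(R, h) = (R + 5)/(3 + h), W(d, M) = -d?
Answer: 2401/25 ≈ 96.040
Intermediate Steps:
g(R, h) = (5 + R)/(3 + h)
(W(-12, -8) + g(6, -8))² = (-1*(-12) + (5 + 6)/(3 - 8))² = (12 + 11/(-5))² = (12 - ⅕*11)² = (12 - 11/5)² = (49/5)² = 2401/25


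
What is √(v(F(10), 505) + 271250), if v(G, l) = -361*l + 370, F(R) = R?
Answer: √89315 ≈ 298.86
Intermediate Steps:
v(G, l) = 370 - 361*l
√(v(F(10), 505) + 271250) = √((370 - 361*505) + 271250) = √((370 - 182305) + 271250) = √(-181935 + 271250) = √89315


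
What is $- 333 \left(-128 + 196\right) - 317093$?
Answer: $-339737$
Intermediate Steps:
$- 333 \left(-128 + 196\right) - 317093 = \left(-333\right) 68 - 317093 = -22644 - 317093 = -339737$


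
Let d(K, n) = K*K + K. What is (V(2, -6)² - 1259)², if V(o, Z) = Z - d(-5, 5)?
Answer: 339889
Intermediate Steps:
d(K, n) = K + K² (d(K, n) = K² + K = K + K²)
V(o, Z) = -20 + Z (V(o, Z) = Z - (-5)*(1 - 5) = Z - (-5)*(-4) = Z - 1*20 = Z - 20 = -20 + Z)
(V(2, -6)² - 1259)² = ((-20 - 6)² - 1259)² = ((-26)² - 1259)² = (676 - 1259)² = (-583)² = 339889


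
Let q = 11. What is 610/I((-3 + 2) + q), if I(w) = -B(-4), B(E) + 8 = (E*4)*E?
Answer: -305/28 ≈ -10.893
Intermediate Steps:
B(E) = -8 + 4*E² (B(E) = -8 + (E*4)*E = -8 + (4*E)*E = -8 + 4*E²)
I(w) = -56 (I(w) = -(-8 + 4*(-4)²) = -(-8 + 4*16) = -(-8 + 64) = -1*56 = -56)
610/I((-3 + 2) + q) = 610/(-56) = 610*(-1/56) = -305/28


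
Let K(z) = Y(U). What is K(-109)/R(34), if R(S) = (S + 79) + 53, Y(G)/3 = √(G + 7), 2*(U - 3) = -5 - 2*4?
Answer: 3*√14/332 ≈ 0.033810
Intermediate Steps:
U = -7/2 (U = 3 + (-5 - 2*4)/2 = 3 + (-5 - 8)/2 = 3 + (½)*(-13) = 3 - 13/2 = -7/2 ≈ -3.5000)
Y(G) = 3*√(7 + G) (Y(G) = 3*√(G + 7) = 3*√(7 + G))
R(S) = 132 + S (R(S) = (79 + S) + 53 = 132 + S)
K(z) = 3*√14/2 (K(z) = 3*√(7 - 7/2) = 3*√(7/2) = 3*(√14/2) = 3*√14/2)
K(-109)/R(34) = (3*√14/2)/(132 + 34) = (3*√14/2)/166 = (3*√14/2)*(1/166) = 3*√14/332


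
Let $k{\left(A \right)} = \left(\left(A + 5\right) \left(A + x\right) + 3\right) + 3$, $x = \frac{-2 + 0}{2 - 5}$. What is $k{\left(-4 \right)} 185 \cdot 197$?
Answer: $\frac{291560}{3} \approx 97187.0$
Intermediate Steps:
$x = \frac{2}{3}$ ($x = - \frac{2}{-3} = \left(-2\right) \left(- \frac{1}{3}\right) = \frac{2}{3} \approx 0.66667$)
$k{\left(A \right)} = 6 + \left(5 + A\right) \left(\frac{2}{3} + A\right)$ ($k{\left(A \right)} = \left(\left(A + 5\right) \left(A + \frac{2}{3}\right) + 3\right) + 3 = \left(\left(5 + A\right) \left(\frac{2}{3} + A\right) + 3\right) + 3 = \left(3 + \left(5 + A\right) \left(\frac{2}{3} + A\right)\right) + 3 = 6 + \left(5 + A\right) \left(\frac{2}{3} + A\right)$)
$k{\left(-4 \right)} 185 \cdot 197 = \left(\frac{28}{3} + \left(-4\right)^{2} + \frac{17}{3} \left(-4\right)\right) 185 \cdot 197 = \left(\frac{28}{3} + 16 - \frac{68}{3}\right) 185 \cdot 197 = \frac{8}{3} \cdot 185 \cdot 197 = \frac{1480}{3} \cdot 197 = \frac{291560}{3}$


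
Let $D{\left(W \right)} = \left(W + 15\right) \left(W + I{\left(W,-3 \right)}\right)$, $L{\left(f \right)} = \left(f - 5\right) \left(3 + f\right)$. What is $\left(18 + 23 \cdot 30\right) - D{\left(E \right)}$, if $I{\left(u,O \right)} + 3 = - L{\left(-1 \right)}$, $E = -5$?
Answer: $668$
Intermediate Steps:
$L{\left(f \right)} = \left(-5 + f\right) \left(3 + f\right)$
$I{\left(u,O \right)} = 9$ ($I{\left(u,O \right)} = -3 - \left(-15 + \left(-1\right)^{2} - -2\right) = -3 - \left(-15 + 1 + 2\right) = -3 - -12 = -3 + 12 = 9$)
$D{\left(W \right)} = \left(9 + W\right) \left(15 + W\right)$ ($D{\left(W \right)} = \left(W + 15\right) \left(W + 9\right) = \left(15 + W\right) \left(9 + W\right) = \left(9 + W\right) \left(15 + W\right)$)
$\left(18 + 23 \cdot 30\right) - D{\left(E \right)} = \left(18 + 23 \cdot 30\right) - \left(135 + \left(-5\right)^{2} + 24 \left(-5\right)\right) = \left(18 + 690\right) - \left(135 + 25 - 120\right) = 708 - 40 = 668$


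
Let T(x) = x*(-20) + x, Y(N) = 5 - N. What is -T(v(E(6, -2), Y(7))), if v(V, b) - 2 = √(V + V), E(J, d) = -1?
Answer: 38 + 19*I*√2 ≈ 38.0 + 26.87*I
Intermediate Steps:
v(V, b) = 2 + √2*√V (v(V, b) = 2 + √(V + V) = 2 + √(2*V) = 2 + √2*√V)
T(x) = -19*x (T(x) = -20*x + x = -19*x)
-T(v(E(6, -2), Y(7))) = -(-19)*(2 + √2*√(-1)) = -(-19)*(2 + √2*I) = -(-19)*(2 + I*√2) = -(-38 - 19*I*√2) = 38 + 19*I*√2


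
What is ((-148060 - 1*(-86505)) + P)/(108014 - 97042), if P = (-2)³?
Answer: -61563/10972 ≈ -5.6109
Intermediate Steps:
P = -8
((-148060 - 1*(-86505)) + P)/(108014 - 97042) = ((-148060 - 1*(-86505)) - 8)/(108014 - 97042) = ((-148060 + 86505) - 8)/10972 = (-61555 - 8)*(1/10972) = -61563*1/10972 = -61563/10972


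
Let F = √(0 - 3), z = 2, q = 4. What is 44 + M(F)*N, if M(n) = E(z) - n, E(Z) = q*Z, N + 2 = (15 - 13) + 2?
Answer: 60 - 2*I*√3 ≈ 60.0 - 3.4641*I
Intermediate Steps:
N = 2 (N = -2 + ((15 - 13) + 2) = -2 + (2 + 2) = -2 + 4 = 2)
E(Z) = 4*Z
F = I*√3 (F = √(-3) = I*√3 ≈ 1.732*I)
M(n) = 8 - n (M(n) = 4*2 - n = 8 - n)
44 + M(F)*N = 44 + (8 - I*√3)*2 = 44 + (16 - 2*I*√3) = 60 - 2*I*√3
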